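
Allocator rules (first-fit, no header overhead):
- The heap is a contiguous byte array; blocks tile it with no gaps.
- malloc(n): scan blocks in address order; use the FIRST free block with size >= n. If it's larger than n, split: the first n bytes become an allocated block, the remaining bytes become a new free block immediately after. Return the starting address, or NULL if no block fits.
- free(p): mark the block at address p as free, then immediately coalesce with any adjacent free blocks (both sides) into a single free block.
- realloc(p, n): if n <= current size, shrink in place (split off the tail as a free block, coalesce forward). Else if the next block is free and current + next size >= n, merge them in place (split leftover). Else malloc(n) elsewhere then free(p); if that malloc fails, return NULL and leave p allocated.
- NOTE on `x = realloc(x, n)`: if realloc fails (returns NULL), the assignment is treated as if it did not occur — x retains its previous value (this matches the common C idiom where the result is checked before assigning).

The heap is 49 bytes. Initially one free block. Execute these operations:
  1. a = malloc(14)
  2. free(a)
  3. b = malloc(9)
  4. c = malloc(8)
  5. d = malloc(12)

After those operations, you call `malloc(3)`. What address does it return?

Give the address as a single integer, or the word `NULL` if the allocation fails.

Op 1: a = malloc(14) -> a = 0; heap: [0-13 ALLOC][14-48 FREE]
Op 2: free(a) -> (freed a); heap: [0-48 FREE]
Op 3: b = malloc(9) -> b = 0; heap: [0-8 ALLOC][9-48 FREE]
Op 4: c = malloc(8) -> c = 9; heap: [0-8 ALLOC][9-16 ALLOC][17-48 FREE]
Op 5: d = malloc(12) -> d = 17; heap: [0-8 ALLOC][9-16 ALLOC][17-28 ALLOC][29-48 FREE]
malloc(3): first-fit scan over [0-8 ALLOC][9-16 ALLOC][17-28 ALLOC][29-48 FREE] -> 29

Answer: 29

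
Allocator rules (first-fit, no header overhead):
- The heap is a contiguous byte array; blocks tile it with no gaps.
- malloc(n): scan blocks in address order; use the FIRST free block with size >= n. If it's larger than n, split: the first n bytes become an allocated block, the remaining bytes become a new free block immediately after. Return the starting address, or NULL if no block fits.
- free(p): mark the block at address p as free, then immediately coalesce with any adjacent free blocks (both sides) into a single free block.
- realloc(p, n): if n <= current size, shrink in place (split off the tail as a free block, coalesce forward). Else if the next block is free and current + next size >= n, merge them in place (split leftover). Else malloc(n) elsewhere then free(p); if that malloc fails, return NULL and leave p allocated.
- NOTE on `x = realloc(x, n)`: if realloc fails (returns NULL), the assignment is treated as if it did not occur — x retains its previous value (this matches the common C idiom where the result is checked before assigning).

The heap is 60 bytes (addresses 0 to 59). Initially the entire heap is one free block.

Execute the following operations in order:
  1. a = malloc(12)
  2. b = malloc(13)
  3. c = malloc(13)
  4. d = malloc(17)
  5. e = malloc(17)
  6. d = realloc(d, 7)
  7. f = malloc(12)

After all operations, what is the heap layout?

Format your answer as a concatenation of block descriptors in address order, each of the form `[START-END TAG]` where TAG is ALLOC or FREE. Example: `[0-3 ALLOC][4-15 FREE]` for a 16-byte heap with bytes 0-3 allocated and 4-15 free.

Op 1: a = malloc(12) -> a = 0; heap: [0-11 ALLOC][12-59 FREE]
Op 2: b = malloc(13) -> b = 12; heap: [0-11 ALLOC][12-24 ALLOC][25-59 FREE]
Op 3: c = malloc(13) -> c = 25; heap: [0-11 ALLOC][12-24 ALLOC][25-37 ALLOC][38-59 FREE]
Op 4: d = malloc(17) -> d = 38; heap: [0-11 ALLOC][12-24 ALLOC][25-37 ALLOC][38-54 ALLOC][55-59 FREE]
Op 5: e = malloc(17) -> e = NULL; heap: [0-11 ALLOC][12-24 ALLOC][25-37 ALLOC][38-54 ALLOC][55-59 FREE]
Op 6: d = realloc(d, 7) -> d = 38; heap: [0-11 ALLOC][12-24 ALLOC][25-37 ALLOC][38-44 ALLOC][45-59 FREE]
Op 7: f = malloc(12) -> f = 45; heap: [0-11 ALLOC][12-24 ALLOC][25-37 ALLOC][38-44 ALLOC][45-56 ALLOC][57-59 FREE]

Answer: [0-11 ALLOC][12-24 ALLOC][25-37 ALLOC][38-44 ALLOC][45-56 ALLOC][57-59 FREE]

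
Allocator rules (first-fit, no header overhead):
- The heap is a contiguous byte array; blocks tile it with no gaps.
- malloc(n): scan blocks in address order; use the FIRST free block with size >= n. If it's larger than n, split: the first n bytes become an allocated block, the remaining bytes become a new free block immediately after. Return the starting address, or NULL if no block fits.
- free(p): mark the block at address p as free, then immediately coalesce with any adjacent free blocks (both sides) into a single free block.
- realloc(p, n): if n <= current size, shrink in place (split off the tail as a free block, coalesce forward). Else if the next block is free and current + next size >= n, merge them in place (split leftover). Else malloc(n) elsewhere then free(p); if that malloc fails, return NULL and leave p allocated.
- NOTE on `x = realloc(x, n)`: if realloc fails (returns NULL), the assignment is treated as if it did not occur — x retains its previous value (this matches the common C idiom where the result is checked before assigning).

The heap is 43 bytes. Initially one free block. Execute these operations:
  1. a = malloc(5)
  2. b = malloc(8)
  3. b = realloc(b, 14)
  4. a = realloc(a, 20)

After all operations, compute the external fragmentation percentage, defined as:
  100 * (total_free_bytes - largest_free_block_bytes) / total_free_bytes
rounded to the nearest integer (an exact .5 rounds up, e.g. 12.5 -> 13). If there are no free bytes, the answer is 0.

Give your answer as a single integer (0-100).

Op 1: a = malloc(5) -> a = 0; heap: [0-4 ALLOC][5-42 FREE]
Op 2: b = malloc(8) -> b = 5; heap: [0-4 ALLOC][5-12 ALLOC][13-42 FREE]
Op 3: b = realloc(b, 14) -> b = 5; heap: [0-4 ALLOC][5-18 ALLOC][19-42 FREE]
Op 4: a = realloc(a, 20) -> a = 19; heap: [0-4 FREE][5-18 ALLOC][19-38 ALLOC][39-42 FREE]
Free blocks: [5 4] total_free=9 largest=5 -> 100*(9-5)/9 = 400/9 ≈ 44.444 -> rounds to 44

Answer: 44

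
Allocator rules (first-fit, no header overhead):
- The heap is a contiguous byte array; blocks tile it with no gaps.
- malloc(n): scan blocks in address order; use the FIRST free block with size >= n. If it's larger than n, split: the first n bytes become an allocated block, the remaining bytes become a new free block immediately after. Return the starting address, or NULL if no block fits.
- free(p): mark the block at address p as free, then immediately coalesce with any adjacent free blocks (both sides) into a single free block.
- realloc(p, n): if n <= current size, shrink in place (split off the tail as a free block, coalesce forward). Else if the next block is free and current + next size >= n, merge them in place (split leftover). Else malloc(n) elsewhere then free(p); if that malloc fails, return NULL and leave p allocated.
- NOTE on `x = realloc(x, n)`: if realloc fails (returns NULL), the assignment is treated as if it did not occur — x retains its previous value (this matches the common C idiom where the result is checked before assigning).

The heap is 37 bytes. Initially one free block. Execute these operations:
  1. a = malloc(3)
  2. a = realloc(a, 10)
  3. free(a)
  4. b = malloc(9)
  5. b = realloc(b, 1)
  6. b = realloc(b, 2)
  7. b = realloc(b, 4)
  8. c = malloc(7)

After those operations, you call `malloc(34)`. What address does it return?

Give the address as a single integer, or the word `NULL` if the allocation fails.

Answer: NULL

Derivation:
Op 1: a = malloc(3) -> a = 0; heap: [0-2 ALLOC][3-36 FREE]
Op 2: a = realloc(a, 10) -> a = 0; heap: [0-9 ALLOC][10-36 FREE]
Op 3: free(a) -> (freed a); heap: [0-36 FREE]
Op 4: b = malloc(9) -> b = 0; heap: [0-8 ALLOC][9-36 FREE]
Op 5: b = realloc(b, 1) -> b = 0; heap: [0-0 ALLOC][1-36 FREE]
Op 6: b = realloc(b, 2) -> b = 0; heap: [0-1 ALLOC][2-36 FREE]
Op 7: b = realloc(b, 4) -> b = 0; heap: [0-3 ALLOC][4-36 FREE]
Op 8: c = malloc(7) -> c = 4; heap: [0-3 ALLOC][4-10 ALLOC][11-36 FREE]
malloc(34): first-fit scan over [0-3 ALLOC][4-10 ALLOC][11-36 FREE] -> NULL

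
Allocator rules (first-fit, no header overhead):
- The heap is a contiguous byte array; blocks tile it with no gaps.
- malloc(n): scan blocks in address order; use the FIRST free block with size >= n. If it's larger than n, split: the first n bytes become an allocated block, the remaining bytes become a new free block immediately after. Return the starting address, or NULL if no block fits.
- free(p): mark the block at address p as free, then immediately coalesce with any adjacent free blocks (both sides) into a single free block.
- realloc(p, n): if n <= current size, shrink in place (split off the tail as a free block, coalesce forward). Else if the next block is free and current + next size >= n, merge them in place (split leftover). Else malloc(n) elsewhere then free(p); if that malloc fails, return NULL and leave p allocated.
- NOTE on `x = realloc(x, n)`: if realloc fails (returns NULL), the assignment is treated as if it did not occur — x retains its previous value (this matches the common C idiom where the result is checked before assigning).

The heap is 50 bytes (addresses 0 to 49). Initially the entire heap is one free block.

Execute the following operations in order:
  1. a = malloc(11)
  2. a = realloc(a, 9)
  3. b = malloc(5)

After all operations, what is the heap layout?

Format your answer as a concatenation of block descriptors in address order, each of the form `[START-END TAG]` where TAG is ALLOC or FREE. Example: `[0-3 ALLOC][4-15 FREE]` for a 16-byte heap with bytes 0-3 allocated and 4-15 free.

Answer: [0-8 ALLOC][9-13 ALLOC][14-49 FREE]

Derivation:
Op 1: a = malloc(11) -> a = 0; heap: [0-10 ALLOC][11-49 FREE]
Op 2: a = realloc(a, 9) -> a = 0; heap: [0-8 ALLOC][9-49 FREE]
Op 3: b = malloc(5) -> b = 9; heap: [0-8 ALLOC][9-13 ALLOC][14-49 FREE]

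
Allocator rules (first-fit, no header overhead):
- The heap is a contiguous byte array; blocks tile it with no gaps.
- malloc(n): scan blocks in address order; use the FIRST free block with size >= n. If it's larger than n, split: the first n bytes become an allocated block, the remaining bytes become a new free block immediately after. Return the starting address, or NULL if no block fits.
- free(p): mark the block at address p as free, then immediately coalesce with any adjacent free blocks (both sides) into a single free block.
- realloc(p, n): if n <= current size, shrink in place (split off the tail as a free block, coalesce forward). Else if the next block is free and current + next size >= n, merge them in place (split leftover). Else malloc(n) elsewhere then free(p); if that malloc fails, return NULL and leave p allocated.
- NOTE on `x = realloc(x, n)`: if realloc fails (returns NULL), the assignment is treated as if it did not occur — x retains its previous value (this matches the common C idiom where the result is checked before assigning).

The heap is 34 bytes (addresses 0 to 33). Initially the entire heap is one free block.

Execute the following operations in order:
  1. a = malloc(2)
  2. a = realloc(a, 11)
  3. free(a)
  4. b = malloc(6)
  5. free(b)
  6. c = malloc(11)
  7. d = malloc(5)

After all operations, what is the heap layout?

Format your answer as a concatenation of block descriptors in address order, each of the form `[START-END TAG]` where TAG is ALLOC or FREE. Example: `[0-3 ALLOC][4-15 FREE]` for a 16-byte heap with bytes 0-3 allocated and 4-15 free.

Answer: [0-10 ALLOC][11-15 ALLOC][16-33 FREE]

Derivation:
Op 1: a = malloc(2) -> a = 0; heap: [0-1 ALLOC][2-33 FREE]
Op 2: a = realloc(a, 11) -> a = 0; heap: [0-10 ALLOC][11-33 FREE]
Op 3: free(a) -> (freed a); heap: [0-33 FREE]
Op 4: b = malloc(6) -> b = 0; heap: [0-5 ALLOC][6-33 FREE]
Op 5: free(b) -> (freed b); heap: [0-33 FREE]
Op 6: c = malloc(11) -> c = 0; heap: [0-10 ALLOC][11-33 FREE]
Op 7: d = malloc(5) -> d = 11; heap: [0-10 ALLOC][11-15 ALLOC][16-33 FREE]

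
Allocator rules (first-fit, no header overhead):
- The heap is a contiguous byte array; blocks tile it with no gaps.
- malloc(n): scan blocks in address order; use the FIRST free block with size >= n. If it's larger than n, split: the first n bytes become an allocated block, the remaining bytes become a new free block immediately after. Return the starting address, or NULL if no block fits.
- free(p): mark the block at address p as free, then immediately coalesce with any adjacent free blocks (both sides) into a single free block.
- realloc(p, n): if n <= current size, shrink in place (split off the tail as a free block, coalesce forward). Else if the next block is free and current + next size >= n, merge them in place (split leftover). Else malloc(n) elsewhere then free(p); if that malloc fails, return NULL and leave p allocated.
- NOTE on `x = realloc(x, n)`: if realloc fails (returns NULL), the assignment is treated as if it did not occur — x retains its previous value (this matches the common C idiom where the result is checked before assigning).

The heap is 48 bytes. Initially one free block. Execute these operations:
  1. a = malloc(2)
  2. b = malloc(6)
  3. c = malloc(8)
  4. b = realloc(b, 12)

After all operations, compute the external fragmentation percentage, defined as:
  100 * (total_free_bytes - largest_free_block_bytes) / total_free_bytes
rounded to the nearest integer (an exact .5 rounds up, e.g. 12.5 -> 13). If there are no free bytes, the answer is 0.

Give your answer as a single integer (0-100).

Op 1: a = malloc(2) -> a = 0; heap: [0-1 ALLOC][2-47 FREE]
Op 2: b = malloc(6) -> b = 2; heap: [0-1 ALLOC][2-7 ALLOC][8-47 FREE]
Op 3: c = malloc(8) -> c = 8; heap: [0-1 ALLOC][2-7 ALLOC][8-15 ALLOC][16-47 FREE]
Op 4: b = realloc(b, 12) -> b = 16; heap: [0-1 ALLOC][2-7 FREE][8-15 ALLOC][16-27 ALLOC][28-47 FREE]
Free blocks: [6 20] total_free=26 largest=20 -> 100*(26-20)/26 = 600/26 ≈ 23.077 -> rounds to 23

Answer: 23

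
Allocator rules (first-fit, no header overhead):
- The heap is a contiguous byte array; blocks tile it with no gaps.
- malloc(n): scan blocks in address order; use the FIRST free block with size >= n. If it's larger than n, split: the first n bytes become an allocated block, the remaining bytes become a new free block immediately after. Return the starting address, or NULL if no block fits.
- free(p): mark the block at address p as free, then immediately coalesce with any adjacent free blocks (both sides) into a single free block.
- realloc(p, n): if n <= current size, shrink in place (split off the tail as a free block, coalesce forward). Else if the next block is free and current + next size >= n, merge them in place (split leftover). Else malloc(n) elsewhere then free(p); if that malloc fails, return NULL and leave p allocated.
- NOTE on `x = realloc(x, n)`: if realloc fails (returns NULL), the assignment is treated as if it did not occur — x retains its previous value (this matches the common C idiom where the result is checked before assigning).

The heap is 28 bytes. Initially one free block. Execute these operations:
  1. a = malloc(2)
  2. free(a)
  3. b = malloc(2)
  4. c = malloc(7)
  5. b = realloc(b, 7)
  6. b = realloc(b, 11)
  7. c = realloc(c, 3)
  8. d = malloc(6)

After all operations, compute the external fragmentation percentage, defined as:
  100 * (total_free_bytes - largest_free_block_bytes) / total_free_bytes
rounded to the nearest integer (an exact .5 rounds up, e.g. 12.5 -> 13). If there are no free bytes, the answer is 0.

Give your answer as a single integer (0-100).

Op 1: a = malloc(2) -> a = 0; heap: [0-1 ALLOC][2-27 FREE]
Op 2: free(a) -> (freed a); heap: [0-27 FREE]
Op 3: b = malloc(2) -> b = 0; heap: [0-1 ALLOC][2-27 FREE]
Op 4: c = malloc(7) -> c = 2; heap: [0-1 ALLOC][2-8 ALLOC][9-27 FREE]
Op 5: b = realloc(b, 7) -> b = 9; heap: [0-1 FREE][2-8 ALLOC][9-15 ALLOC][16-27 FREE]
Op 6: b = realloc(b, 11) -> b = 9; heap: [0-1 FREE][2-8 ALLOC][9-19 ALLOC][20-27 FREE]
Op 7: c = realloc(c, 3) -> c = 2; heap: [0-1 FREE][2-4 ALLOC][5-8 FREE][9-19 ALLOC][20-27 FREE]
Op 8: d = malloc(6) -> d = 20; heap: [0-1 FREE][2-4 ALLOC][5-8 FREE][9-19 ALLOC][20-25 ALLOC][26-27 FREE]
Free blocks: [2 4 2] total_free=8 largest=4 -> 100*(8-4)/8 = 400/8 = 50

Answer: 50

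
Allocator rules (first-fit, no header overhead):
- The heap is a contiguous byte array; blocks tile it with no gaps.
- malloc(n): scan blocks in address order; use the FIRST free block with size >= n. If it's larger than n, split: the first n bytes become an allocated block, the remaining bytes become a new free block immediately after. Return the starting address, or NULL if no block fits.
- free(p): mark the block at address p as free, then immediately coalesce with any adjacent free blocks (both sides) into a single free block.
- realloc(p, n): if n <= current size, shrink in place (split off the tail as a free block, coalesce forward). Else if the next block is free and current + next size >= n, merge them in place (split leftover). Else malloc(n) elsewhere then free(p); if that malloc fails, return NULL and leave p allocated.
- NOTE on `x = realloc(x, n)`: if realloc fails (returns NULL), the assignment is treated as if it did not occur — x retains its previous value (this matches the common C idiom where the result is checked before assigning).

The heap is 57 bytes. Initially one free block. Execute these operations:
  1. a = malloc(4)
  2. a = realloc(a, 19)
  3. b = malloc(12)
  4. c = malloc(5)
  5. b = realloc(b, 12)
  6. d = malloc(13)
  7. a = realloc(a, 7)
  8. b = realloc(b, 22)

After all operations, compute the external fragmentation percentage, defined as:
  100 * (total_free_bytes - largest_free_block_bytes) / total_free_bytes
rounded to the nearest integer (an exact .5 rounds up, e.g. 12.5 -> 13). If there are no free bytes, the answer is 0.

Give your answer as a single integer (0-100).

Op 1: a = malloc(4) -> a = 0; heap: [0-3 ALLOC][4-56 FREE]
Op 2: a = realloc(a, 19) -> a = 0; heap: [0-18 ALLOC][19-56 FREE]
Op 3: b = malloc(12) -> b = 19; heap: [0-18 ALLOC][19-30 ALLOC][31-56 FREE]
Op 4: c = malloc(5) -> c = 31; heap: [0-18 ALLOC][19-30 ALLOC][31-35 ALLOC][36-56 FREE]
Op 5: b = realloc(b, 12) -> b = 19; heap: [0-18 ALLOC][19-30 ALLOC][31-35 ALLOC][36-56 FREE]
Op 6: d = malloc(13) -> d = 36; heap: [0-18 ALLOC][19-30 ALLOC][31-35 ALLOC][36-48 ALLOC][49-56 FREE]
Op 7: a = realloc(a, 7) -> a = 0; heap: [0-6 ALLOC][7-18 FREE][19-30 ALLOC][31-35 ALLOC][36-48 ALLOC][49-56 FREE]
Op 8: b = realloc(b, 22) -> NULL (b unchanged); heap: [0-6 ALLOC][7-18 FREE][19-30 ALLOC][31-35 ALLOC][36-48 ALLOC][49-56 FREE]
Free blocks: [12 8] total_free=20 largest=12 -> 100*(20-12)/20 = 800/20 = 40

Answer: 40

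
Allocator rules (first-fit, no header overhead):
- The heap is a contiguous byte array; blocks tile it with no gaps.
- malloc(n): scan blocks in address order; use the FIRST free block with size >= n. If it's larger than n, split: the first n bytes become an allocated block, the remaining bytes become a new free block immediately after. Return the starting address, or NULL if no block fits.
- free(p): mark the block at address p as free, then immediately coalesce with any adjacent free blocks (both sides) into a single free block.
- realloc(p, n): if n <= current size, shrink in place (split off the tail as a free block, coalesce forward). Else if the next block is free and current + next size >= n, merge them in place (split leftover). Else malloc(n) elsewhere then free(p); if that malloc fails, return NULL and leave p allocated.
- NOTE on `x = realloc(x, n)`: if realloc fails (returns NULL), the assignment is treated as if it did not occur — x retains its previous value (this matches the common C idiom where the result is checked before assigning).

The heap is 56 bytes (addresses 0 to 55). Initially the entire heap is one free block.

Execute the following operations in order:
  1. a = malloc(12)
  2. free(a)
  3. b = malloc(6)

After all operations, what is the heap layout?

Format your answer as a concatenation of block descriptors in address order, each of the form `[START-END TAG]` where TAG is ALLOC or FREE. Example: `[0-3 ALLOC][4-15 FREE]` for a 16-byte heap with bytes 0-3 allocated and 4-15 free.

Op 1: a = malloc(12) -> a = 0; heap: [0-11 ALLOC][12-55 FREE]
Op 2: free(a) -> (freed a); heap: [0-55 FREE]
Op 3: b = malloc(6) -> b = 0; heap: [0-5 ALLOC][6-55 FREE]

Answer: [0-5 ALLOC][6-55 FREE]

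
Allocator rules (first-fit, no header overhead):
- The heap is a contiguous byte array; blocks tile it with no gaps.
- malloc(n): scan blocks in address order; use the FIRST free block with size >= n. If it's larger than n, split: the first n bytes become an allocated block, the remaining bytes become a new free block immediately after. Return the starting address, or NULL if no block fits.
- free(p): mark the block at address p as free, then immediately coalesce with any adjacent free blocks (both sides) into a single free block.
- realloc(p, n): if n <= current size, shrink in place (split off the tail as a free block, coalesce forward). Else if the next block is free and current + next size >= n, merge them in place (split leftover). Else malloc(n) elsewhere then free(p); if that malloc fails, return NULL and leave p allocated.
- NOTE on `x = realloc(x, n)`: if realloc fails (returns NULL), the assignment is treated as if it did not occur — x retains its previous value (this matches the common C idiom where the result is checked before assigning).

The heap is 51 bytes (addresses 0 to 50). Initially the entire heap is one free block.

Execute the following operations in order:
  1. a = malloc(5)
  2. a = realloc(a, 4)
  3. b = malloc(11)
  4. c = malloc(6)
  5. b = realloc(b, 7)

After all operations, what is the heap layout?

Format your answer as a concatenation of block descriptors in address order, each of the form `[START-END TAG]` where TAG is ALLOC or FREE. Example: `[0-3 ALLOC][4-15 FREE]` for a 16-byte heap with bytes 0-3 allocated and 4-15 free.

Op 1: a = malloc(5) -> a = 0; heap: [0-4 ALLOC][5-50 FREE]
Op 2: a = realloc(a, 4) -> a = 0; heap: [0-3 ALLOC][4-50 FREE]
Op 3: b = malloc(11) -> b = 4; heap: [0-3 ALLOC][4-14 ALLOC][15-50 FREE]
Op 4: c = malloc(6) -> c = 15; heap: [0-3 ALLOC][4-14 ALLOC][15-20 ALLOC][21-50 FREE]
Op 5: b = realloc(b, 7) -> b = 4; heap: [0-3 ALLOC][4-10 ALLOC][11-14 FREE][15-20 ALLOC][21-50 FREE]

Answer: [0-3 ALLOC][4-10 ALLOC][11-14 FREE][15-20 ALLOC][21-50 FREE]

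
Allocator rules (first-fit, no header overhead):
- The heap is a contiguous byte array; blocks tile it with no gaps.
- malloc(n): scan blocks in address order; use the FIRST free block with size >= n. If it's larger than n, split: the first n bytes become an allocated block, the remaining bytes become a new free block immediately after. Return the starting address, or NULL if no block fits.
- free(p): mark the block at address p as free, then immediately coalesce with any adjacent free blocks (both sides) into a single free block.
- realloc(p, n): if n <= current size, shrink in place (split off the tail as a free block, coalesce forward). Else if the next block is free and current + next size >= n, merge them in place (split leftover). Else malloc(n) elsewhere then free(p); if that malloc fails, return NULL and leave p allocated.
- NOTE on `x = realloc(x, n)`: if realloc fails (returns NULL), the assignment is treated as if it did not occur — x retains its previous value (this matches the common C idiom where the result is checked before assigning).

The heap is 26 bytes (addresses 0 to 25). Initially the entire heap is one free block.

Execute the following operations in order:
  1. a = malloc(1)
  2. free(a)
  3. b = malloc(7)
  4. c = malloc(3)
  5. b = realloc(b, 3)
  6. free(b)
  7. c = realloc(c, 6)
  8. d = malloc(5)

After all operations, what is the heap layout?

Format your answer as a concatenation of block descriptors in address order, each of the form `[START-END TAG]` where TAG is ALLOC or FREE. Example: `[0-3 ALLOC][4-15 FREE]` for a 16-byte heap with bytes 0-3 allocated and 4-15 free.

Answer: [0-4 ALLOC][5-6 FREE][7-12 ALLOC][13-25 FREE]

Derivation:
Op 1: a = malloc(1) -> a = 0; heap: [0-0 ALLOC][1-25 FREE]
Op 2: free(a) -> (freed a); heap: [0-25 FREE]
Op 3: b = malloc(7) -> b = 0; heap: [0-6 ALLOC][7-25 FREE]
Op 4: c = malloc(3) -> c = 7; heap: [0-6 ALLOC][7-9 ALLOC][10-25 FREE]
Op 5: b = realloc(b, 3) -> b = 0; heap: [0-2 ALLOC][3-6 FREE][7-9 ALLOC][10-25 FREE]
Op 6: free(b) -> (freed b); heap: [0-6 FREE][7-9 ALLOC][10-25 FREE]
Op 7: c = realloc(c, 6) -> c = 7; heap: [0-6 FREE][7-12 ALLOC][13-25 FREE]
Op 8: d = malloc(5) -> d = 0; heap: [0-4 ALLOC][5-6 FREE][7-12 ALLOC][13-25 FREE]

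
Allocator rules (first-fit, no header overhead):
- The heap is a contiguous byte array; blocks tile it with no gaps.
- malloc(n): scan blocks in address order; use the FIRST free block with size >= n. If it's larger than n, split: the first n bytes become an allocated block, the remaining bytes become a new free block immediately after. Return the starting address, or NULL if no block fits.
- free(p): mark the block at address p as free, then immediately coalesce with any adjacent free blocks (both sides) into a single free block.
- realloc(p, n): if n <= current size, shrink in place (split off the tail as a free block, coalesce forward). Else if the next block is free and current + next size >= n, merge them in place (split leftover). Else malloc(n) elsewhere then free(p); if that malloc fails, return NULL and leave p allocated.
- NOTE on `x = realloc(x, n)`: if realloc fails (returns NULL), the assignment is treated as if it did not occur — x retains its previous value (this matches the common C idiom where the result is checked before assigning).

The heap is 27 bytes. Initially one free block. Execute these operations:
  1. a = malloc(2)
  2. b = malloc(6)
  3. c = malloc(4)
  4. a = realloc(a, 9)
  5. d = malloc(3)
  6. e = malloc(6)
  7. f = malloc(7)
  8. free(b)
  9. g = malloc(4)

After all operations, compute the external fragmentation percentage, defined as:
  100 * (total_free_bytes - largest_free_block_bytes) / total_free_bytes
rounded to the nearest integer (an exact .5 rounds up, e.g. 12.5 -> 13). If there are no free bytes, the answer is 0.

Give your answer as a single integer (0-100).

Answer: 43

Derivation:
Op 1: a = malloc(2) -> a = 0; heap: [0-1 ALLOC][2-26 FREE]
Op 2: b = malloc(6) -> b = 2; heap: [0-1 ALLOC][2-7 ALLOC][8-26 FREE]
Op 3: c = malloc(4) -> c = 8; heap: [0-1 ALLOC][2-7 ALLOC][8-11 ALLOC][12-26 FREE]
Op 4: a = realloc(a, 9) -> a = 12; heap: [0-1 FREE][2-7 ALLOC][8-11 ALLOC][12-20 ALLOC][21-26 FREE]
Op 5: d = malloc(3) -> d = 21; heap: [0-1 FREE][2-7 ALLOC][8-11 ALLOC][12-20 ALLOC][21-23 ALLOC][24-26 FREE]
Op 6: e = malloc(6) -> e = NULL; heap: [0-1 FREE][2-7 ALLOC][8-11 ALLOC][12-20 ALLOC][21-23 ALLOC][24-26 FREE]
Op 7: f = malloc(7) -> f = NULL; heap: [0-1 FREE][2-7 ALLOC][8-11 ALLOC][12-20 ALLOC][21-23 ALLOC][24-26 FREE]
Op 8: free(b) -> (freed b); heap: [0-7 FREE][8-11 ALLOC][12-20 ALLOC][21-23 ALLOC][24-26 FREE]
Op 9: g = malloc(4) -> g = 0; heap: [0-3 ALLOC][4-7 FREE][8-11 ALLOC][12-20 ALLOC][21-23 ALLOC][24-26 FREE]
Free blocks: [4 3] total_free=7 largest=4 -> 100*(7-4)/7 = 300/7 ≈ 42.857 -> rounds to 43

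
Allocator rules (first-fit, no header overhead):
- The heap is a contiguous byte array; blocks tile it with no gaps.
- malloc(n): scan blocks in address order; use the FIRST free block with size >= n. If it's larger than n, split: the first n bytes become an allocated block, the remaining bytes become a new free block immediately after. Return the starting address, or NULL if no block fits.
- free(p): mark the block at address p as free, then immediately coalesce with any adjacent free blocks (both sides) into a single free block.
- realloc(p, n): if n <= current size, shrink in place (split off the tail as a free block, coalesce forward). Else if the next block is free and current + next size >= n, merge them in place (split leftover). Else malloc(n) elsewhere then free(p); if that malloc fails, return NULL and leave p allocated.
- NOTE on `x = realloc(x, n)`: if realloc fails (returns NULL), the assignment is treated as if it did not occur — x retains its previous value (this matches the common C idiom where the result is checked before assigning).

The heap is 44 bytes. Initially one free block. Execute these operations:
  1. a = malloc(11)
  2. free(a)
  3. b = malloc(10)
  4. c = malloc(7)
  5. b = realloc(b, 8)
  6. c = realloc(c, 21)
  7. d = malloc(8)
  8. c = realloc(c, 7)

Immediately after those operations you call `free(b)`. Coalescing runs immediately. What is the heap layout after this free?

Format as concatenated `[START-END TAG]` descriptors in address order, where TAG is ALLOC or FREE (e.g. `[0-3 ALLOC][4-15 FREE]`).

Op 1: a = malloc(11) -> a = 0; heap: [0-10 ALLOC][11-43 FREE]
Op 2: free(a) -> (freed a); heap: [0-43 FREE]
Op 3: b = malloc(10) -> b = 0; heap: [0-9 ALLOC][10-43 FREE]
Op 4: c = malloc(7) -> c = 10; heap: [0-9 ALLOC][10-16 ALLOC][17-43 FREE]
Op 5: b = realloc(b, 8) -> b = 0; heap: [0-7 ALLOC][8-9 FREE][10-16 ALLOC][17-43 FREE]
Op 6: c = realloc(c, 21) -> c = 10; heap: [0-7 ALLOC][8-9 FREE][10-30 ALLOC][31-43 FREE]
Op 7: d = malloc(8) -> d = 31; heap: [0-7 ALLOC][8-9 FREE][10-30 ALLOC][31-38 ALLOC][39-43 FREE]
Op 8: c = realloc(c, 7) -> c = 10; heap: [0-7 ALLOC][8-9 FREE][10-16 ALLOC][17-30 FREE][31-38 ALLOC][39-43 FREE]
free(b): b = 0 -> block [0-7 ALLOC]; mark free, coalesce with adjacent free neighbors -> [0-9 FREE][10-16 ALLOC][17-30 FREE][31-38 ALLOC][39-43 FREE]

Answer: [0-9 FREE][10-16 ALLOC][17-30 FREE][31-38 ALLOC][39-43 FREE]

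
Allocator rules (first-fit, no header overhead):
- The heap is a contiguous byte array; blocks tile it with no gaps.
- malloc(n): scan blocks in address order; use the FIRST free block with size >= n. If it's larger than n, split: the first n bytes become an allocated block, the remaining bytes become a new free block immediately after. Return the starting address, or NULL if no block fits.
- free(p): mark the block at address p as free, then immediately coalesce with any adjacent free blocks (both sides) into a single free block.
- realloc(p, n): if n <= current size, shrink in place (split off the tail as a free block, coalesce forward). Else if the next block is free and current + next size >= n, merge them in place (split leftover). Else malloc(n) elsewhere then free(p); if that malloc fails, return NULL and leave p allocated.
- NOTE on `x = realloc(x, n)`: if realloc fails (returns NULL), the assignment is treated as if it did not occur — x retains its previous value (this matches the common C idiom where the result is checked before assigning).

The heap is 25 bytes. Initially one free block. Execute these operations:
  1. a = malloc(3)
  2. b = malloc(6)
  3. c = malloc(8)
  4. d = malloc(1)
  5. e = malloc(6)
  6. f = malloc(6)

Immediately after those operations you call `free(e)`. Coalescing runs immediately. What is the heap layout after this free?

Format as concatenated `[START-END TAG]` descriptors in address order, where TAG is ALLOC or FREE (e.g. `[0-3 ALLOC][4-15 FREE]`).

Op 1: a = malloc(3) -> a = 0; heap: [0-2 ALLOC][3-24 FREE]
Op 2: b = malloc(6) -> b = 3; heap: [0-2 ALLOC][3-8 ALLOC][9-24 FREE]
Op 3: c = malloc(8) -> c = 9; heap: [0-2 ALLOC][3-8 ALLOC][9-16 ALLOC][17-24 FREE]
Op 4: d = malloc(1) -> d = 17; heap: [0-2 ALLOC][3-8 ALLOC][9-16 ALLOC][17-17 ALLOC][18-24 FREE]
Op 5: e = malloc(6) -> e = 18; heap: [0-2 ALLOC][3-8 ALLOC][9-16 ALLOC][17-17 ALLOC][18-23 ALLOC][24-24 FREE]
Op 6: f = malloc(6) -> f = NULL; heap: [0-2 ALLOC][3-8 ALLOC][9-16 ALLOC][17-17 ALLOC][18-23 ALLOC][24-24 FREE]
free(e): e = 18 -> block [18-23 ALLOC]; mark free, coalesce with adjacent free neighbors -> [0-2 ALLOC][3-8 ALLOC][9-16 ALLOC][17-17 ALLOC][18-24 FREE]

Answer: [0-2 ALLOC][3-8 ALLOC][9-16 ALLOC][17-17 ALLOC][18-24 FREE]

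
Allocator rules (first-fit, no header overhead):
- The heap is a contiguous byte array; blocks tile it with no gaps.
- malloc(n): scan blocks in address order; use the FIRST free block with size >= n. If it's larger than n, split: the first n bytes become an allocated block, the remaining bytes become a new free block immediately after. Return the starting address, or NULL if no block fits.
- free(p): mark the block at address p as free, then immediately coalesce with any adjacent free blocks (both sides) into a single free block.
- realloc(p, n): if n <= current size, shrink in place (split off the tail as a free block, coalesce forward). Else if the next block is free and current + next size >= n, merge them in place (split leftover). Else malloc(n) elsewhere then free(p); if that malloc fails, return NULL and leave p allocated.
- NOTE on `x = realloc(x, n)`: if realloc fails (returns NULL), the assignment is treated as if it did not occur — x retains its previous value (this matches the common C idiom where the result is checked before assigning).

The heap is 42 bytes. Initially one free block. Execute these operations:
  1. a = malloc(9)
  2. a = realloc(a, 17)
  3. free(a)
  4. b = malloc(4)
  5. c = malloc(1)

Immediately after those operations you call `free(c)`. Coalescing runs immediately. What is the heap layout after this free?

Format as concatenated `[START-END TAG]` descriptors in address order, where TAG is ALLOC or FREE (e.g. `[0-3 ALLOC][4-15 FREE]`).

Answer: [0-3 ALLOC][4-41 FREE]

Derivation:
Op 1: a = malloc(9) -> a = 0; heap: [0-8 ALLOC][9-41 FREE]
Op 2: a = realloc(a, 17) -> a = 0; heap: [0-16 ALLOC][17-41 FREE]
Op 3: free(a) -> (freed a); heap: [0-41 FREE]
Op 4: b = malloc(4) -> b = 0; heap: [0-3 ALLOC][4-41 FREE]
Op 5: c = malloc(1) -> c = 4; heap: [0-3 ALLOC][4-4 ALLOC][5-41 FREE]
free(c): c = 4 -> block [4-4 ALLOC]; mark free, coalesce with adjacent free neighbors -> [0-3 ALLOC][4-41 FREE]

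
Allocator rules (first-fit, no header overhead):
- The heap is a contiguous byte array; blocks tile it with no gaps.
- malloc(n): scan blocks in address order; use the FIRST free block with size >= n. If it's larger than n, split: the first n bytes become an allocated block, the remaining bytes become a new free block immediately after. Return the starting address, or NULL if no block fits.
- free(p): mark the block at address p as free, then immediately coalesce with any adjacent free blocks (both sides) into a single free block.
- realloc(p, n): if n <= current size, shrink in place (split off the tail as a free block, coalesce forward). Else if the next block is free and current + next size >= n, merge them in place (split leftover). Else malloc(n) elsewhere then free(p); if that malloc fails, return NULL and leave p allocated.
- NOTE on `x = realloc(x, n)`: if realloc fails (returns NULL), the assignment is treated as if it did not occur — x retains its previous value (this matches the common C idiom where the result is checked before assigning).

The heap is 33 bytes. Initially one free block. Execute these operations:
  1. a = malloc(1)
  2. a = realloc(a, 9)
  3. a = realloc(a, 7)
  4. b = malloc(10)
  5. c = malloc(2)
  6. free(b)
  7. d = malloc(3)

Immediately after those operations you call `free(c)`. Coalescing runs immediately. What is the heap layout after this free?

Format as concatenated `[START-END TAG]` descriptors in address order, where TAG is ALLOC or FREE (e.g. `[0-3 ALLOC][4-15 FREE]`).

Op 1: a = malloc(1) -> a = 0; heap: [0-0 ALLOC][1-32 FREE]
Op 2: a = realloc(a, 9) -> a = 0; heap: [0-8 ALLOC][9-32 FREE]
Op 3: a = realloc(a, 7) -> a = 0; heap: [0-6 ALLOC][7-32 FREE]
Op 4: b = malloc(10) -> b = 7; heap: [0-6 ALLOC][7-16 ALLOC][17-32 FREE]
Op 5: c = malloc(2) -> c = 17; heap: [0-6 ALLOC][7-16 ALLOC][17-18 ALLOC][19-32 FREE]
Op 6: free(b) -> (freed b); heap: [0-6 ALLOC][7-16 FREE][17-18 ALLOC][19-32 FREE]
Op 7: d = malloc(3) -> d = 7; heap: [0-6 ALLOC][7-9 ALLOC][10-16 FREE][17-18 ALLOC][19-32 FREE]
free(c): c = 17 -> block [17-18 ALLOC]; mark free, coalesce with adjacent free neighbors -> [0-6 ALLOC][7-9 ALLOC][10-32 FREE]

Answer: [0-6 ALLOC][7-9 ALLOC][10-32 FREE]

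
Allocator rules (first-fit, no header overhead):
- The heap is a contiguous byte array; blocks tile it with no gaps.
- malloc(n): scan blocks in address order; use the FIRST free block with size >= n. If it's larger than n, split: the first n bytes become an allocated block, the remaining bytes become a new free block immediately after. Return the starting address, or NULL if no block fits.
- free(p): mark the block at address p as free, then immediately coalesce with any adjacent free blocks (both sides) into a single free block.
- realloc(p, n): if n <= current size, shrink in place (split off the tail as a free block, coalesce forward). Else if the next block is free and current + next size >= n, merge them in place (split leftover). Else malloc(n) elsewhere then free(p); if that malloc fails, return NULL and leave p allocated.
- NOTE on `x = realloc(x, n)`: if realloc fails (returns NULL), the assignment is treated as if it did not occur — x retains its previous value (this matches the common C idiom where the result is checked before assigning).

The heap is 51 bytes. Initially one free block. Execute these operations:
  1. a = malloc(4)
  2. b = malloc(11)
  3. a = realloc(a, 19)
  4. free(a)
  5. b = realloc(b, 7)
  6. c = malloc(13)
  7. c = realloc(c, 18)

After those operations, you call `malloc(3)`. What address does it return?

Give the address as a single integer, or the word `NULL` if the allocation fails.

Answer: 0

Derivation:
Op 1: a = malloc(4) -> a = 0; heap: [0-3 ALLOC][4-50 FREE]
Op 2: b = malloc(11) -> b = 4; heap: [0-3 ALLOC][4-14 ALLOC][15-50 FREE]
Op 3: a = realloc(a, 19) -> a = 15; heap: [0-3 FREE][4-14 ALLOC][15-33 ALLOC][34-50 FREE]
Op 4: free(a) -> (freed a); heap: [0-3 FREE][4-14 ALLOC][15-50 FREE]
Op 5: b = realloc(b, 7) -> b = 4; heap: [0-3 FREE][4-10 ALLOC][11-50 FREE]
Op 6: c = malloc(13) -> c = 11; heap: [0-3 FREE][4-10 ALLOC][11-23 ALLOC][24-50 FREE]
Op 7: c = realloc(c, 18) -> c = 11; heap: [0-3 FREE][4-10 ALLOC][11-28 ALLOC][29-50 FREE]
malloc(3): first-fit scan over [0-3 FREE][4-10 ALLOC][11-28 ALLOC][29-50 FREE] -> 0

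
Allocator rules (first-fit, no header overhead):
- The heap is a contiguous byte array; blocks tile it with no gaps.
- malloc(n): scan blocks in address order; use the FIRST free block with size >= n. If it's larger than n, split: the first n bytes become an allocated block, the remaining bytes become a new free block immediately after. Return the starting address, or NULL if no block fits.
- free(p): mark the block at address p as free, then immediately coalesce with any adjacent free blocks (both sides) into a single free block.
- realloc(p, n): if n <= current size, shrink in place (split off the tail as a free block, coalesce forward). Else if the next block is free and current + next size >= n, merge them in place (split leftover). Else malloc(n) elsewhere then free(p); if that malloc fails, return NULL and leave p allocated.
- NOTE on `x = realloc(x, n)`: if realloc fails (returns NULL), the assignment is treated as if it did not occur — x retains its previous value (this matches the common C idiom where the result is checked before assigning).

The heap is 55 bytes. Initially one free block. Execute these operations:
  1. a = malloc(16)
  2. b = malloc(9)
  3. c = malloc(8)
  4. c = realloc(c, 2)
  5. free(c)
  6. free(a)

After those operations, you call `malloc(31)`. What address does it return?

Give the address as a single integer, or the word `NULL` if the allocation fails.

Answer: NULL

Derivation:
Op 1: a = malloc(16) -> a = 0; heap: [0-15 ALLOC][16-54 FREE]
Op 2: b = malloc(9) -> b = 16; heap: [0-15 ALLOC][16-24 ALLOC][25-54 FREE]
Op 3: c = malloc(8) -> c = 25; heap: [0-15 ALLOC][16-24 ALLOC][25-32 ALLOC][33-54 FREE]
Op 4: c = realloc(c, 2) -> c = 25; heap: [0-15 ALLOC][16-24 ALLOC][25-26 ALLOC][27-54 FREE]
Op 5: free(c) -> (freed c); heap: [0-15 ALLOC][16-24 ALLOC][25-54 FREE]
Op 6: free(a) -> (freed a); heap: [0-15 FREE][16-24 ALLOC][25-54 FREE]
malloc(31): first-fit scan over [0-15 FREE][16-24 ALLOC][25-54 FREE] -> NULL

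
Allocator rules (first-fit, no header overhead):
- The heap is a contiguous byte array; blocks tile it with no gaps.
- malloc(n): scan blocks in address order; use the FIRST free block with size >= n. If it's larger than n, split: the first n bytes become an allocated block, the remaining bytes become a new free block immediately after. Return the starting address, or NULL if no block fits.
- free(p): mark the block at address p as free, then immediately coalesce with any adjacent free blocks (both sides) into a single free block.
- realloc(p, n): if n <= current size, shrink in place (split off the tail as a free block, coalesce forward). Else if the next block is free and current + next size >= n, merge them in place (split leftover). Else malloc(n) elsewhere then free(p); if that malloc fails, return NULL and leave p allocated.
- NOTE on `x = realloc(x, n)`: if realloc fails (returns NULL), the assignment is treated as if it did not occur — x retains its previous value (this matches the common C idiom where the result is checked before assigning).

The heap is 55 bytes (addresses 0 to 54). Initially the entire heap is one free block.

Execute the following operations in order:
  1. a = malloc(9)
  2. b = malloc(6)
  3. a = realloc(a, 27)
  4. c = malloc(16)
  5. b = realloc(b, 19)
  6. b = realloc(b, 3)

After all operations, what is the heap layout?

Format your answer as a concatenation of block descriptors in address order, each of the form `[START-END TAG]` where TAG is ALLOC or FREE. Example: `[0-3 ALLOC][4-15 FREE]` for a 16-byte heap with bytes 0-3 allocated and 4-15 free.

Op 1: a = malloc(9) -> a = 0; heap: [0-8 ALLOC][9-54 FREE]
Op 2: b = malloc(6) -> b = 9; heap: [0-8 ALLOC][9-14 ALLOC][15-54 FREE]
Op 3: a = realloc(a, 27) -> a = 15; heap: [0-8 FREE][9-14 ALLOC][15-41 ALLOC][42-54 FREE]
Op 4: c = malloc(16) -> c = NULL; heap: [0-8 FREE][9-14 ALLOC][15-41 ALLOC][42-54 FREE]
Op 5: b = realloc(b, 19) -> NULL (b unchanged); heap: [0-8 FREE][9-14 ALLOC][15-41 ALLOC][42-54 FREE]
Op 6: b = realloc(b, 3) -> b = 9; heap: [0-8 FREE][9-11 ALLOC][12-14 FREE][15-41 ALLOC][42-54 FREE]

Answer: [0-8 FREE][9-11 ALLOC][12-14 FREE][15-41 ALLOC][42-54 FREE]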